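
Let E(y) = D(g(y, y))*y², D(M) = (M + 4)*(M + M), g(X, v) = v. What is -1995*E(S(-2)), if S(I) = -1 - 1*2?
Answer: 107730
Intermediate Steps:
S(I) = -3 (S(I) = -1 - 2 = -3)
D(M) = 2*M*(4 + M) (D(M) = (4 + M)*(2*M) = 2*M*(4 + M))
E(y) = 2*y³*(4 + y) (E(y) = (2*y*(4 + y))*y² = 2*y³*(4 + y))
-1995*E(S(-2)) = -3990*(-3)³*(4 - 3) = -3990*(-27) = -1995*(-54) = 107730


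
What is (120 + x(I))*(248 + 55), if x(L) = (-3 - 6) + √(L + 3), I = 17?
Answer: 33633 + 606*√5 ≈ 34988.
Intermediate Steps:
x(L) = -9 + √(3 + L)
(120 + x(I))*(248 + 55) = (120 + (-9 + √(3 + 17)))*(248 + 55) = (120 + (-9 + √20))*303 = (120 + (-9 + 2*√5))*303 = (111 + 2*√5)*303 = 33633 + 606*√5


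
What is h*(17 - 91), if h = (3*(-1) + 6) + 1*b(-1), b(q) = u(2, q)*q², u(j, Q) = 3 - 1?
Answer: -370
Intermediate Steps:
u(j, Q) = 2
b(q) = 2*q²
h = 5 (h = (3*(-1) + 6) + 1*(2*(-1)²) = (-3 + 6) + 1*(2*1) = 3 + 1*2 = 3 + 2 = 5)
h*(17 - 91) = 5*(17 - 91) = 5*(-74) = -370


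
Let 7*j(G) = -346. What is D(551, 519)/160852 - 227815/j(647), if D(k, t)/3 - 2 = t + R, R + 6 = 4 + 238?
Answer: 128256137213/27827396 ≈ 4609.0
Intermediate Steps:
j(G) = -346/7 (j(G) = (⅐)*(-346) = -346/7)
R = 236 (R = -6 + (4 + 238) = -6 + 242 = 236)
D(k, t) = 714 + 3*t (D(k, t) = 6 + 3*(t + 236) = 6 + 3*(236 + t) = 6 + (708 + 3*t) = 714 + 3*t)
D(551, 519)/160852 - 227815/j(647) = (714 + 3*519)/160852 - 227815/(-346/7) = (714 + 1557)*(1/160852) - 227815*(-7/346) = 2271*(1/160852) + 1594705/346 = 2271/160852 + 1594705/346 = 128256137213/27827396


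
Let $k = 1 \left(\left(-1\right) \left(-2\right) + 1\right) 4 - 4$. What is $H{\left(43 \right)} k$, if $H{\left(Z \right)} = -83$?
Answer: $-664$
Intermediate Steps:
$k = 8$ ($k = 1 \left(2 + 1\right) 4 - 4 = 1 \cdot 3 \cdot 4 - 4 = 1 \cdot 12 - 4 = 12 - 4 = 8$)
$H{\left(43 \right)} k = \left(-83\right) 8 = -664$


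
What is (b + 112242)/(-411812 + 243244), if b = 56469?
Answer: -168711/168568 ≈ -1.0008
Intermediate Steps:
(b + 112242)/(-411812 + 243244) = (56469 + 112242)/(-411812 + 243244) = 168711/(-168568) = 168711*(-1/168568) = -168711/168568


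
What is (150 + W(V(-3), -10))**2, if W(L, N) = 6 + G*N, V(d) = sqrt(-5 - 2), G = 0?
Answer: 24336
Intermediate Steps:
V(d) = I*sqrt(7) (V(d) = sqrt(-7) = I*sqrt(7))
W(L, N) = 6 (W(L, N) = 6 + 0*N = 6 + 0 = 6)
(150 + W(V(-3), -10))**2 = (150 + 6)**2 = 156**2 = 24336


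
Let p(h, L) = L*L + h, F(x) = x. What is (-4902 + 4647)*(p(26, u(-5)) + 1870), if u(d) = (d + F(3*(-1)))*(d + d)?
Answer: -2115480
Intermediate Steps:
u(d) = 2*d*(-3 + d) (u(d) = (d + 3*(-1))*(d + d) = (d - 3)*(2*d) = (-3 + d)*(2*d) = 2*d*(-3 + d))
p(h, L) = h + L² (p(h, L) = L² + h = h + L²)
(-4902 + 4647)*(p(26, u(-5)) + 1870) = (-4902 + 4647)*((26 + (2*(-5)*(-3 - 5))²) + 1870) = -255*((26 + (2*(-5)*(-8))²) + 1870) = -255*((26 + 80²) + 1870) = -255*((26 + 6400) + 1870) = -255*(6426 + 1870) = -255*8296 = -2115480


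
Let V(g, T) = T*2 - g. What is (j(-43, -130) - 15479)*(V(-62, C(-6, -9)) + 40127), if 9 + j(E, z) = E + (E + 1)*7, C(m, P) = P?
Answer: -635706075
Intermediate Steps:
j(E, z) = -2 + 8*E (j(E, z) = -9 + (E + (E + 1)*7) = -9 + (E + (1 + E)*7) = -9 + (E + (7 + 7*E)) = -9 + (7 + 8*E) = -2 + 8*E)
V(g, T) = -g + 2*T (V(g, T) = 2*T - g = -g + 2*T)
(j(-43, -130) - 15479)*(V(-62, C(-6, -9)) + 40127) = ((-2 + 8*(-43)) - 15479)*((-1*(-62) + 2*(-9)) + 40127) = ((-2 - 344) - 15479)*((62 - 18) + 40127) = (-346 - 15479)*(44 + 40127) = -15825*40171 = -635706075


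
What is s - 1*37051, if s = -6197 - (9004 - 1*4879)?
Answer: -47373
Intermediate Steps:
s = -10322 (s = -6197 - (9004 - 4879) = -6197 - 1*4125 = -6197 - 4125 = -10322)
s - 1*37051 = -10322 - 1*37051 = -10322 - 37051 = -47373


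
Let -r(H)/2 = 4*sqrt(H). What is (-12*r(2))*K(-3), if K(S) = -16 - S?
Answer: -1248*sqrt(2) ≈ -1764.9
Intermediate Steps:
r(H) = -8*sqrt(H)
(-12*r(2))*K(-3) = (-(-96)*sqrt(2))*(-16 - 1*(-3)) = (96*sqrt(2))*(-16 + 3) = (96*sqrt(2))*(-13) = -1248*sqrt(2)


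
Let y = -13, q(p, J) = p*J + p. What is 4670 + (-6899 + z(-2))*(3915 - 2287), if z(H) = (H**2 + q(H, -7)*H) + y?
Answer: -11280626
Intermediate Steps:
q(p, J) = p + J*p (q(p, J) = J*p + p = p + J*p)
z(H) = -13 - 5*H**2 (z(H) = (H**2 + (H*(1 - 7))*H) - 13 = (H**2 + (H*(-6))*H) - 13 = (H**2 + (-6*H)*H) - 13 = (H**2 - 6*H**2) - 13 = -5*H**2 - 13 = -13 - 5*H**2)
4670 + (-6899 + z(-2))*(3915 - 2287) = 4670 + (-6899 + (-13 - 5*(-2)**2))*(3915 - 2287) = 4670 + (-6899 + (-13 - 5*4))*1628 = 4670 + (-6899 + (-13 - 20))*1628 = 4670 + (-6899 - 33)*1628 = 4670 - 6932*1628 = 4670 - 11285296 = -11280626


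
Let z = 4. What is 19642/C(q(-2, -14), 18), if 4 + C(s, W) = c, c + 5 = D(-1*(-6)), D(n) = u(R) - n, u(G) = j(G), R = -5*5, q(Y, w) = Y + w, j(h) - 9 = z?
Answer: -9821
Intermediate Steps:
j(h) = 13 (j(h) = 9 + 4 = 13)
R = -25
u(G) = 13
D(n) = 13 - n
c = 2 (c = -5 + (13 - (-1)*(-6)) = -5 + (13 - 1*6) = -5 + (13 - 6) = -5 + 7 = 2)
C(s, W) = -2 (C(s, W) = -4 + 2 = -2)
19642/C(q(-2, -14), 18) = 19642/(-2) = 19642*(-½) = -9821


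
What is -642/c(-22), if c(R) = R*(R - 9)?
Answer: -321/341 ≈ -0.94135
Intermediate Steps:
c(R) = R*(-9 + R)
-642/c(-22) = -642*(-1/(22*(-9 - 22))) = -642/((-22*(-31))) = -642/682 = -642*1/682 = -321/341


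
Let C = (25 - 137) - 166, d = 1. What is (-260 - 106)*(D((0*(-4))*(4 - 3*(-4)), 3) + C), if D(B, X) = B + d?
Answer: 101382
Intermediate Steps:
D(B, X) = 1 + B (D(B, X) = B + 1 = 1 + B)
C = -278 (C = -112 - 166 = -278)
(-260 - 106)*(D((0*(-4))*(4 - 3*(-4)), 3) + C) = (-260 - 106)*((1 + (0*(-4))*(4 - 3*(-4))) - 278) = -366*((1 + 0*(4 + 12)) - 278) = -366*((1 + 0*16) - 278) = -366*((1 + 0) - 278) = -366*(1 - 278) = -366*(-277) = 101382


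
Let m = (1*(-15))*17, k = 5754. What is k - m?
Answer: 6009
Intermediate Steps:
m = -255 (m = -15*17 = -255)
k - m = 5754 - 1*(-255) = 5754 + 255 = 6009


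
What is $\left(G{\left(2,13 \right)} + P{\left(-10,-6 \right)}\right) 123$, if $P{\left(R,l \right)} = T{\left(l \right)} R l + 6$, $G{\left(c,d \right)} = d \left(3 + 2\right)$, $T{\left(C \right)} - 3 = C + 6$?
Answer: $30873$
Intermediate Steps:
$T{\left(C \right)} = 9 + C$ ($T{\left(C \right)} = 3 + \left(C + 6\right) = 3 + \left(6 + C\right) = 9 + C$)
$G{\left(c,d \right)} = 5 d$ ($G{\left(c,d \right)} = d 5 = 5 d$)
$P{\left(R,l \right)} = 6 + R l \left(9 + l\right)$ ($P{\left(R,l \right)} = \left(9 + l\right) R l + 6 = R \left(9 + l\right) l + 6 = R l \left(9 + l\right) + 6 = 6 + R l \left(9 + l\right)$)
$\left(G{\left(2,13 \right)} + P{\left(-10,-6 \right)}\right) 123 = \left(5 \cdot 13 - \left(-6 - 60 \left(9 - 6\right)\right)\right) 123 = \left(65 - \left(-6 - 180\right)\right) 123 = \left(65 + \left(6 + 180\right)\right) 123 = \left(65 + 186\right) 123 = 251 \cdot 123 = 30873$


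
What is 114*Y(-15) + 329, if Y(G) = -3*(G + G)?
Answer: 10589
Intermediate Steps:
Y(G) = -6*G
114*Y(-15) + 329 = 114*(-6*(-15)) + 329 = 114*90 + 329 = 10260 + 329 = 10589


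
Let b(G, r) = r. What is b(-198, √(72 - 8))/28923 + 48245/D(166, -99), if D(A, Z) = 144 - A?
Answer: -1395389959/636306 ≈ -2193.0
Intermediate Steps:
b(-198, √(72 - 8))/28923 + 48245/D(166, -99) = √(72 - 8)/28923 + 48245/(144 - 1*166) = √64*(1/28923) + 48245/(144 - 166) = 8*(1/28923) + 48245/(-22) = 8/28923 + 48245*(-1/22) = 8/28923 - 48245/22 = -1395389959/636306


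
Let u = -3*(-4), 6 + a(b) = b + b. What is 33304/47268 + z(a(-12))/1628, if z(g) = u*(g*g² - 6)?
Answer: -954001024/4809519 ≈ -198.36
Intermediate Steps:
a(b) = -6 + 2*b (a(b) = -6 + (b + b) = -6 + 2*b)
u = 12
z(g) = -72 + 12*g³ (z(g) = 12*(g*g² - 6) = 12*(g³ - 6) = 12*(-6 + g³) = -72 + 12*g³)
33304/47268 + z(a(-12))/1628 = 33304/47268 + (-72 + 12*(-6 + 2*(-12))³)/1628 = 33304*(1/47268) + (-72 + 12*(-6 - 24)³)*(1/1628) = 8326/11817 + (-72 + 12*(-30)³)*(1/1628) = 8326/11817 + (-72 + 12*(-27000))*(1/1628) = 8326/11817 + (-72 - 324000)*(1/1628) = 8326/11817 - 324072*1/1628 = 8326/11817 - 81018/407 = -954001024/4809519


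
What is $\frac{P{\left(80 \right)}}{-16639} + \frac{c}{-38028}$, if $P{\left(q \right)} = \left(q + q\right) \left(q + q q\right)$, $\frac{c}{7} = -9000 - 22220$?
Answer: $- \frac{8947785835}{158186973} \approx -56.565$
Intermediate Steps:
$c = -218540$ ($c = 7 \left(-9000 - 22220\right) = 7 \left(-31220\right) = -218540$)
$P{\left(q \right)} = 2 q \left(q + q^{2}\right)$
$\frac{P{\left(80 \right)}}{-16639} + \frac{c}{-38028} = \frac{2 \cdot 80^{2} \left(1 + 80\right)}{-16639} - \frac{218540}{-38028} = 2 \cdot 6400 \cdot 81 \left(- \frac{1}{16639}\right) - - \frac{54635}{9507} = 1036800 \left(- \frac{1}{16639}\right) + \frac{54635}{9507} = - \frac{1036800}{16639} + \frac{54635}{9507} = - \frac{8947785835}{158186973}$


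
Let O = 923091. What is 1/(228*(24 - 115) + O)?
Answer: 1/902343 ≈ 1.1082e-6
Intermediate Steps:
1/(228*(24 - 115) + O) = 1/(228*(24 - 115) + 923091) = 1/(228*(-91) + 923091) = 1/(-20748 + 923091) = 1/902343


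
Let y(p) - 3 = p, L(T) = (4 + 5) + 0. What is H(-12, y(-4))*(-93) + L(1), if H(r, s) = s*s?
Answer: -84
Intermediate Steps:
L(T) = 9 (L(T) = 9 + 0 = 9)
y(p) = 3 + p
H(r, s) = s²
H(-12, y(-4))*(-93) + L(1) = (3 - 4)²*(-93) + 9 = (-1)²*(-93) + 9 = 1*(-93) + 9 = -93 + 9 = -84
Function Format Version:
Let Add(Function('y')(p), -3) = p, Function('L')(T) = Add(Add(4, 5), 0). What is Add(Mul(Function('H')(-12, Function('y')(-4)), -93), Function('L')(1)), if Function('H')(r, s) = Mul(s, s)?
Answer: -84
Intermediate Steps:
Function('L')(T) = 9 (Function('L')(T) = Add(9, 0) = 9)
Function('y')(p) = Add(3, p)
Function('H')(r, s) = Pow(s, 2)
Add(Mul(Function('H')(-12, Function('y')(-4)), -93), Function('L')(1)) = Add(Mul(Pow(Add(3, -4), 2), -93), 9) = Add(Mul(Pow(-1, 2), -93), 9) = Add(Mul(1, -93), 9) = Add(-93, 9) = -84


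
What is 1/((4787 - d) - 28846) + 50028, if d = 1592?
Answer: 1283268227/25651 ≈ 50028.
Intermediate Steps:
1/((4787 - d) - 28846) + 50028 = 1/((4787 - 1*1592) - 28846) + 50028 = 1/((4787 - 1592) - 28846) + 50028 = 1/(3195 - 28846) + 50028 = 1/(-25651) + 50028 = -1/25651 + 50028 = 1283268227/25651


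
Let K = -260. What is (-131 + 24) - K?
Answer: 153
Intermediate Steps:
(-131 + 24) - K = (-131 + 24) - 1*(-260) = -107 + 260 = 153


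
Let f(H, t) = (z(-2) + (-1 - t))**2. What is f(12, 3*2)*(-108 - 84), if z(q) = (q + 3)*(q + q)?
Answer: -23232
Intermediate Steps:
z(q) = 2*q*(3 + q) (z(q) = (3 + q)*(2*q) = 2*q*(3 + q))
f(H, t) = (-5 - t)**2 (f(H, t) = (2*(-2)*(3 - 2) + (-1 - t))**2 = (2*(-2)*1 + (-1 - t))**2 = (-4 + (-1 - t))**2 = (-5 - t)**2)
f(12, 3*2)*(-108 - 84) = (5 + 3*2)**2*(-108 - 84) = (5 + 6)**2*(-192) = 11**2*(-192) = 121*(-192) = -23232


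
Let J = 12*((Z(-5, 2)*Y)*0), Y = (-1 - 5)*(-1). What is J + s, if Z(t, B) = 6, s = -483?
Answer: -483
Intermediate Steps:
Y = 6 (Y = -6*(-1) = 6)
J = 0 (J = 12*((6*6)*0) = 12*(36*0) = 12*0 = 0)
J + s = 0 - 483 = -483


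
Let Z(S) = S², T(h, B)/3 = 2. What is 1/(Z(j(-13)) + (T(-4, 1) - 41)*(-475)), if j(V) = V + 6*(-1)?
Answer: 1/16986 ≈ 5.8872e-5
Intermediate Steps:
j(V) = -6 + V (j(V) = V - 6 = -6 + V)
T(h, B) = 6 (T(h, B) = 3*2 = 6)
1/(Z(j(-13)) + (T(-4, 1) - 41)*(-475)) = 1/((-6 - 13)² + (6 - 41)*(-475)) = 1/((-19)² - 35*(-475)) = 1/(361 + 16625) = 1/16986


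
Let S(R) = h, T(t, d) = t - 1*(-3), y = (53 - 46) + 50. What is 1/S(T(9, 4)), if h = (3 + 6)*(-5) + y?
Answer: 1/12 ≈ 0.083333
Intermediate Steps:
y = 57 (y = 7 + 50 = 57)
h = 12 (h = (3 + 6)*(-5) + 57 = 9*(-5) + 57 = -45 + 57 = 12)
T(t, d) = 3 + t (T(t, d) = t + 3 = 3 + t)
S(R) = 12
1/S(T(9, 4)) = 1/12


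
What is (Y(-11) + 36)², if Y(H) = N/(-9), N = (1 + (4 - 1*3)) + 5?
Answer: 100489/81 ≈ 1240.6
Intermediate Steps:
N = 7 (N = (1 + (4 - 3)) + 5 = (1 + 1) + 5 = 2 + 5 = 7)
Y(H) = -7/9 (Y(H) = 7/(-9) = 7*(-⅑) = -7/9)
(Y(-11) + 36)² = (-7/9 + 36)² = (317/9)² = 100489/81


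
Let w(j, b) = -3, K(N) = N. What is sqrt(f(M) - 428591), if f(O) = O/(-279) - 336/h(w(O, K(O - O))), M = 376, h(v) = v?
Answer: I*sqrt(3705926527)/93 ≈ 654.58*I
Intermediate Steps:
f(O) = 112 - O/279 (f(O) = O/(-279) - 336/(-3) = O*(-1/279) - 336*(-1/3) = -O/279 + 112 = 112 - O/279)
sqrt(f(M) - 428591) = sqrt((112 - 1/279*376) - 428591) = sqrt((112 - 376/279) - 428591) = sqrt(30872/279 - 428591) = sqrt(-119546017/279) = I*sqrt(3705926527)/93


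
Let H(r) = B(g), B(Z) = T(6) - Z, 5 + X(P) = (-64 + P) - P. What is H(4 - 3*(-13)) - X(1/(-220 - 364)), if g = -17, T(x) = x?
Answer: 92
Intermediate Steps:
X(P) = -69 (X(P) = -5 + ((-64 + P) - P) = -5 - 64 = -69)
B(Z) = 6 - Z
H(r) = 23 (H(r) = 6 - 1*(-17) = 6 + 17 = 23)
H(4 - 3*(-13)) - X(1/(-220 - 364)) = 23 - 1*(-69) = 23 + 69 = 92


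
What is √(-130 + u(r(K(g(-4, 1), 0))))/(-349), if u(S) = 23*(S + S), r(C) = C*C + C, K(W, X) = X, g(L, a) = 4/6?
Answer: -I*√130/349 ≈ -0.03267*I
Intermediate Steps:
g(L, a) = ⅔ (g(L, a) = 4*(⅙) = ⅔)
r(C) = C + C² (r(C) = C² + C = C + C²)
u(S) = 46*S (u(S) = 23*(2*S) = 46*S)
√(-130 + u(r(K(g(-4, 1), 0))))/(-349) = √(-130 + 46*(0*(1 + 0)))/(-349) = √(-130 + 46*(0*1))*(-1/349) = √(-130 + 46*0)*(-1/349) = √(-130 + 0)*(-1/349) = √(-130)*(-1/349) = (I*√130)*(-1/349) = -I*√130/349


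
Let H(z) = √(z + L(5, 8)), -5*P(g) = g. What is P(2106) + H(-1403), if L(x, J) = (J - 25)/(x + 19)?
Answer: -2106/5 + I*√202134/12 ≈ -421.2 + 37.466*I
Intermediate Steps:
L(x, J) = (-25 + J)/(19 + x)
P(g) = -g/5
H(z) = √(-17/24 + z) (H(z) = √(z + (-25 + 8)/(19 + 5)) = √(z - 17/24) = √(-17/24 + z))
P(2106) + H(-1403) = -⅕*2106 + √(-102 + 144*(-1403))/12 = -2106/5 + √(-102 - 202032)/12 = -2106/5 + √(-202134)/12 = -2106/5 + (I*√202134)/12 = -2106/5 + I*√202134/12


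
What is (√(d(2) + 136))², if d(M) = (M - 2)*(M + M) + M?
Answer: 138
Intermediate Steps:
d(M) = M + 2*M*(-2 + M) (d(M) = (-2 + M)*(2*M) + M = 2*M*(-2 + M) + M = M + 2*M*(-2 + M))
(√(d(2) + 136))² = (√(2*(-3 + 2*2) + 136))² = (√(2*(-3 + 4) + 136))² = (√(2*1 + 136))² = (√(2 + 136))² = (√138)² = 138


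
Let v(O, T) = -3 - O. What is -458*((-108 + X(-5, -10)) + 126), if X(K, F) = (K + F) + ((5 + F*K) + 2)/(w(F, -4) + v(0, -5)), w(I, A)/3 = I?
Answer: -6412/11 ≈ -582.91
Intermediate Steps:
w(I, A) = 3*I
X(K, F) = F + K + (7 + F*K)/(-3 + 3*F) (X(K, F) = (K + F) + ((5 + F*K) + 2)/(3*F + (-3 - 1*0)) = (F + K) + (7 + F*K)/(3*F + (-3 + 0)) = (F + K) + (7 + F*K)/(3*F - 3) = (F + K) + (7 + F*K)/(-3 + 3*F) = F + K + (7 + F*K)/(-3 + 3*F))
-458*((-108 + X(-5, -10)) + 126) = -458*((-108 + (7/3 + (-10)² - 1*(-10) - 1*(-5) + (4/3)*(-10)*(-5))/(-1 - 10)) + 126) = -458*((-108 + (7/3 + 100 + 10 + 5 + 200/3)/(-11)) + 126) = -458*((-108 - 1/11*184) + 126) = -458*((-108 - 184/11) + 126) = -458*(-1372/11 + 126) = -458*14/11 = -6412/11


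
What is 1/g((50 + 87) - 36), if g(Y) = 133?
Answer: 1/133 ≈ 0.0075188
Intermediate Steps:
1/g((50 + 87) - 36) = 1/133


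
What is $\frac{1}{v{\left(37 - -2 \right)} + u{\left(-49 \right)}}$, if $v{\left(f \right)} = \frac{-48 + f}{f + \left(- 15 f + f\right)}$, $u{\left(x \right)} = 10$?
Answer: $\frac{169}{1693} \approx 0.099823$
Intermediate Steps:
$v{\left(f \right)} = - \frac{-48 + f}{13 f}$ ($v{\left(f \right)} = \frac{-48 + f}{f - 14 f} = \frac{-48 + f}{\left(-13\right) f} = \left(-48 + f\right) \left(- \frac{1}{13 f}\right) = - \frac{-48 + f}{13 f}$)
$\frac{1}{v{\left(37 - -2 \right)} + u{\left(-49 \right)}} = \frac{1}{\frac{48 - \left(37 - -2\right)}{13 \left(37 - -2\right)} + 10} = \frac{1}{\frac{48 - \left(37 + 2\right)}{13 \left(37 + 2\right)} + 10} = \frac{1}{\frac{48 - 39}{13 \cdot 39} + 10} = \frac{1}{\frac{1}{13} \cdot \frac{1}{39} \left(48 - 39\right) + 10} = \frac{1}{\frac{1}{13} \cdot \frac{1}{39} \cdot 9 + 10} = \frac{1}{\frac{3}{169} + 10} = \frac{1}{\frac{1693}{169}} = \frac{169}{1693}$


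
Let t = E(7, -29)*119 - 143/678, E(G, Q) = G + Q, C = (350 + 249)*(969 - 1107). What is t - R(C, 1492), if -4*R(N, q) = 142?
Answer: -875539/339 ≈ -2582.7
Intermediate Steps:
C = -82662 (C = 599*(-138) = -82662)
t = -1775147/678 (t = (7 - 29)*119 - 143/678 = -22*119 - 143*1/678 = -2618 - 143/678 = -1775147/678 ≈ -2618.2)
R(N, q) = -71/2 (R(N, q) = -¼*142 = -71/2)
t - R(C, 1492) = -1775147/678 - 1*(-71/2) = -1775147/678 + 71/2 = -875539/339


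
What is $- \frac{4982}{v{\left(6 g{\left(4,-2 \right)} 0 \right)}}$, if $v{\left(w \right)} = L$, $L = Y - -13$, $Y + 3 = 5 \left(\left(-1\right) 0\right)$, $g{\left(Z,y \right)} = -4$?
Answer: $- \frac{2491}{5} \approx -498.2$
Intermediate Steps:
$Y = -3$ ($Y = -3 + 5 \left(\left(-1\right) 0\right) = -3 + 5 \cdot 0 = -3 + 0 = -3$)
$L = 10$ ($L = -3 - -13 = -3 + 13 = 10$)
$v{\left(w \right)} = 10$
$- \frac{4982}{v{\left(6 g{\left(4,-2 \right)} 0 \right)}} = - \frac{4982}{10} = \left(-4982\right) \frac{1}{10} = - \frac{2491}{5}$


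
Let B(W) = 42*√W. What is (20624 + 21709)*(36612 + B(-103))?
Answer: 1549895796 + 1777986*I*√103 ≈ 1.5499e+9 + 1.8045e+7*I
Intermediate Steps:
(20624 + 21709)*(36612 + B(-103)) = (20624 + 21709)*(36612 + 42*√(-103)) = 42333*(36612 + 42*(I*√103)) = 42333*(36612 + 42*I*√103) = 1549895796 + 1777986*I*√103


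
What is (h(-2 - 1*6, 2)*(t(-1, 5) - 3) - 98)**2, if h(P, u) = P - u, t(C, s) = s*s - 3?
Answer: 82944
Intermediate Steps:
t(C, s) = -3 + s**2 (t(C, s) = s**2 - 3 = -3 + s**2)
(h(-2 - 1*6, 2)*(t(-1, 5) - 3) - 98)**2 = (((-2 - 1*6) - 1*2)*((-3 + 5**2) - 3) - 98)**2 = (((-2 - 6) - 2)*((-3 + 25) - 3) - 98)**2 = ((-8 - 2)*(22 - 3) - 98)**2 = (-10*19 - 98)**2 = (-190 - 98)**2 = (-288)**2 = 82944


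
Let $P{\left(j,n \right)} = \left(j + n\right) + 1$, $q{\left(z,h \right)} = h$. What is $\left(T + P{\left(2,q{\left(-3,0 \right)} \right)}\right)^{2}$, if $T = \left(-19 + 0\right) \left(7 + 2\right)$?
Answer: $28224$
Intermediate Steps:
$P{\left(j,n \right)} = 1 + j + n$
$T = -171$ ($T = \left(-19\right) 9 = -171$)
$\left(T + P{\left(2,q{\left(-3,0 \right)} \right)}\right)^{2} = \left(-171 + \left(1 + 2 + 0\right)\right)^{2} = \left(-171 + 3\right)^{2} = \left(-168\right)^{2} = 28224$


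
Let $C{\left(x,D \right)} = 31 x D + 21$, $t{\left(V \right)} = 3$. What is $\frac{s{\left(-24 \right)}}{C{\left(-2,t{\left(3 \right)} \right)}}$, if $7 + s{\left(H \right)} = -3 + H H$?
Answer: $- \frac{566}{165} \approx -3.4303$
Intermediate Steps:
$C{\left(x,D \right)} = 21 + 31 D x$ ($C{\left(x,D \right)} = 31 D x + 21 = 21 + 31 D x$)
$s{\left(H \right)} = -10 + H^{2}$ ($s{\left(H \right)} = -7 + \left(-3 + H H\right) = -7 + \left(-3 + H^{2}\right) = -10 + H^{2}$)
$\frac{s{\left(-24 \right)}}{C{\left(-2,t{\left(3 \right)} \right)}} = \frac{-10 + \left(-24\right)^{2}}{21 + 31 \cdot 3 \left(-2\right)} = \frac{-10 + 576}{21 - 186} = \frac{566}{-165} = 566 \left(- \frac{1}{165}\right) = - \frac{566}{165}$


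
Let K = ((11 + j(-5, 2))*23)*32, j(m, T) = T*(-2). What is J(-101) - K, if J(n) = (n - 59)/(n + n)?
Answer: -520272/101 ≈ -5151.2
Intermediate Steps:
J(n) = (-59 + n)/(2*n) (J(n) = (-59 + n)/((2*n)) = (-59 + n)*(1/(2*n)) = (-59 + n)/(2*n))
j(m, T) = -2*T
K = 5152 (K = ((11 - 2*2)*23)*32 = ((11 - 4)*23)*32 = (7*23)*32 = 161*32 = 5152)
J(-101) - K = (½)*(-59 - 101)/(-101) - 1*5152 = (½)*(-1/101)*(-160) - 5152 = 80/101 - 5152 = -520272/101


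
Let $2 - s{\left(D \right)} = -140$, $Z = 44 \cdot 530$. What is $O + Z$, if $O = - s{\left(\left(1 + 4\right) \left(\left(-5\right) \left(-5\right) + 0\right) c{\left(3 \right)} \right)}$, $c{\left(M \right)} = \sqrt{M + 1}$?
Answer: $23178$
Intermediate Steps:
$c{\left(M \right)} = \sqrt{1 + M}$
$Z = 23320$
$s{\left(D \right)} = 142$ ($s{\left(D \right)} = 2 - -140 = 2 + 140 = 142$)
$O = -142$ ($O = \left(-1\right) 142 = -142$)
$O + Z = -142 + 23320 = 23178$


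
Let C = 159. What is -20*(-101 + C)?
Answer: -1160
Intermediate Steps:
-20*(-101 + C) = -20*(-101 + 159) = -20*58 = -1160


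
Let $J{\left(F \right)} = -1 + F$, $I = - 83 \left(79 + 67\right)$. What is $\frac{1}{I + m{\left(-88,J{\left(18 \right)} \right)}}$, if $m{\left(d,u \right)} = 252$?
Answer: $- \frac{1}{11866} \approx -8.4274 \cdot 10^{-5}$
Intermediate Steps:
$I = -12118$ ($I = \left(-83\right) 146 = -12118$)
$\frac{1}{I + m{\left(-88,J{\left(18 \right)} \right)}} = \frac{1}{-12118 + 252} = \frac{1}{-11866} = - \frac{1}{11866}$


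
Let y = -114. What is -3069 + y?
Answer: -3183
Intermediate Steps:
-3069 + y = -3069 - 114 = -3183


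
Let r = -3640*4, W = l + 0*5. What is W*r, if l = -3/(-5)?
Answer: -8736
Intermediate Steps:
l = 3/5 (l = -3*(-1/5) = 3/5 ≈ 0.60000)
W = 3/5 (W = 3/5 + 0*5 = 3/5 + 0 = 3/5 ≈ 0.60000)
r = -14560
W*r = (3/5)*(-14560) = -8736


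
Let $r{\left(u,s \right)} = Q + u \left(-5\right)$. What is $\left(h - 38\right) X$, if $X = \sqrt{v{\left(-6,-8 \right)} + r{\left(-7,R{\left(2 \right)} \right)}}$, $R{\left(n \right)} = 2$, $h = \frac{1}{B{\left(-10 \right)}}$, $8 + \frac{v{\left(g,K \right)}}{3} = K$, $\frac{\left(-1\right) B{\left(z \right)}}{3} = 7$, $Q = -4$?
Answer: $- \frac{799 i \sqrt{17}}{21} \approx - 156.87 i$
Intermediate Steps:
$B{\left(z \right)} = -21$ ($B{\left(z \right)} = \left(-3\right) 7 = -21$)
$v{\left(g,K \right)} = -24 + 3 K$
$h = - \frac{1}{21}$ ($h = \frac{1}{-21} = - \frac{1}{21} \approx -0.047619$)
$r{\left(u,s \right)} = -4 - 5 u$ ($r{\left(u,s \right)} = -4 + u \left(-5\right) = -4 - 5 u$)
$X = i \sqrt{17}$ ($X = \sqrt{\left(-24 + 3 \left(-8\right)\right) - -31} = \sqrt{\left(-24 - 24\right) + \left(-4 + 35\right)} = \sqrt{-48 + 31} = \sqrt{-17} = i \sqrt{17} \approx 4.1231 i$)
$\left(h - 38\right) X = \left(- \frac{1}{21} - 38\right) i \sqrt{17} = - \frac{799 i \sqrt{17}}{21}$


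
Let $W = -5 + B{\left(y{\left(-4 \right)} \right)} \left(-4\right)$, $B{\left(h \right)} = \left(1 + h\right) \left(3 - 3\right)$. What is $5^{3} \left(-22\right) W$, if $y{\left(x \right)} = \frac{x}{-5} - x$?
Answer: $13750$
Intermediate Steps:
$y{\left(x \right)} = - \frac{6 x}{5}$ ($y{\left(x \right)} = x \left(- \frac{1}{5}\right) - x = - \frac{x}{5} - x = - \frac{6 x}{5}$)
$B{\left(h \right)} = 0$ ($B{\left(h \right)} = \left(1 + h\right) 0 = 0$)
$W = -5$ ($W = -5 + 0 \left(-4\right) = -5 + 0 = -5$)
$5^{3} \left(-22\right) W = 5^{3} \left(-22\right) \left(-5\right) = 125 \left(-22\right) \left(-5\right) = \left(-2750\right) \left(-5\right) = 13750$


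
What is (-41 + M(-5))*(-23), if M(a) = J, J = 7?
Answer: 782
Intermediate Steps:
M(a) = 7
(-41 + M(-5))*(-23) = (-41 + 7)*(-23) = -34*(-23) = 782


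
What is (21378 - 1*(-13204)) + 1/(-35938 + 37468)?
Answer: 52910461/1530 ≈ 34582.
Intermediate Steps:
(21378 - 1*(-13204)) + 1/(-35938 + 37468) = (21378 + 13204) + 1/1530 = 34582 + 1/1530 = 52910461/1530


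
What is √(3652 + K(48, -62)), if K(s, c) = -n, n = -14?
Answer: √3666 ≈ 60.547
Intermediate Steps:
K(s, c) = 14 (K(s, c) = -1*(-14) = 14)
√(3652 + K(48, -62)) = √(3652 + 14) = √3666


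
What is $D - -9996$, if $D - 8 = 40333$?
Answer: $50337$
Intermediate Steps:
$D = 40341$ ($D = 8 + 40333 = 40341$)
$D - -9996 = 40341 - -9996 = 40341 + 9996 = 50337$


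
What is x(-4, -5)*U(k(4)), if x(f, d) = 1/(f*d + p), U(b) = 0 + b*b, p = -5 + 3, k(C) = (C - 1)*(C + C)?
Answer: 32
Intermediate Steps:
k(C) = 2*C*(-1 + C) (k(C) = (-1 + C)*(2*C) = 2*C*(-1 + C))
p = -2
U(b) = b² (U(b) = 0 + b² = b²)
x(f, d) = 1/(-2 + d*f) (x(f, d) = 1/(f*d - 2) = 1/(d*f - 2) = 1/(-2 + d*f))
x(-4, -5)*U(k(4)) = (2*4*(-1 + 4))²/(-2 - 5*(-4)) = (2*4*3)²/(-2 + 20) = 24²/18 = (1/18)*576 = 32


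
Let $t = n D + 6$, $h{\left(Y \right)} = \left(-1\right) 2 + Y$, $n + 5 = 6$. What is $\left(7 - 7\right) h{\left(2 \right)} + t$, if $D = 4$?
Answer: $10$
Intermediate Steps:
$n = 1$ ($n = -5 + 6 = 1$)
$h{\left(Y \right)} = -2 + Y$
$t = 10$ ($t = 1 \cdot 4 + 6 = 4 + 6 = 10$)
$\left(7 - 7\right) h{\left(2 \right)} + t = \left(7 - 7\right) \left(-2 + 2\right) + 10 = \left(7 - 7\right) 0 + 10 = 0 \cdot 0 + 10 = 0 + 10 = 10$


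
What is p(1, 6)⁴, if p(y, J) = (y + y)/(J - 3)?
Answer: 16/81 ≈ 0.19753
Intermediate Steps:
p(y, J) = 2*y/(-3 + J) (p(y, J) = (2*y)/(-3 + J) = 2*y/(-3 + J))
p(1, 6)⁴ = (2*1/(-3 + 6))⁴ = (2*1/3)⁴ = (2*1*(⅓))⁴ = (⅔)⁴ = 16/81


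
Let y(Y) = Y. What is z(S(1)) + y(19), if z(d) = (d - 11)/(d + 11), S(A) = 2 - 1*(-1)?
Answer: 129/7 ≈ 18.429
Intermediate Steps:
S(A) = 3 (S(A) = 2 + 1 = 3)
z(d) = (-11 + d)/(11 + d)
z(S(1)) + y(19) = (-11 + 3)/(11 + 3) + 19 = -8/14 + 19 = (1/14)*(-8) + 19 = -4/7 + 19 = 129/7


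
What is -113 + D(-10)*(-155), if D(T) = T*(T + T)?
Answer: -31113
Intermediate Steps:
D(T) = 2*T² (D(T) = T*(2*T) = 2*T²)
-113 + D(-10)*(-155) = -113 + (2*(-10)²)*(-155) = -113 + (2*100)*(-155) = -113 + 200*(-155) = -113 - 31000 = -31113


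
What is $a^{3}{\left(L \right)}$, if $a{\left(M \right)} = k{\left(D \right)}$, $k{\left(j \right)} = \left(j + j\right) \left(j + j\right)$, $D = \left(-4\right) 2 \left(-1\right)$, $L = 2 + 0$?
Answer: $16777216$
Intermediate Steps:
$L = 2$
$D = 8$ ($D = \left(-8\right) \left(-1\right) = 8$)
$k{\left(j \right)} = 4 j^{2}$ ($k{\left(j \right)} = 2 j 2 j = 4 j^{2}$)
$a{\left(M \right)} = 256$ ($a{\left(M \right)} = 4 \cdot 8^{2} = 4 \cdot 64 = 256$)
$a^{3}{\left(L \right)} = 256^{3} = 16777216$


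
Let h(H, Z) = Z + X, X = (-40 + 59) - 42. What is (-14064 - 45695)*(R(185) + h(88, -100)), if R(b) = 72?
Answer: 3047709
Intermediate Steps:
X = -23 (X = 19 - 42 = -23)
h(H, Z) = -23 + Z (h(H, Z) = Z - 23 = -23 + Z)
(-14064 - 45695)*(R(185) + h(88, -100)) = (-14064 - 45695)*(72 + (-23 - 100)) = -59759*(72 - 123) = -59759*(-51) = 3047709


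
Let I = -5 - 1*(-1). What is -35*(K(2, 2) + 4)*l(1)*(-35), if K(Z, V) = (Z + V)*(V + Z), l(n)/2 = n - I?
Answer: 245000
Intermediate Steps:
I = -4 (I = -5 + 1 = -4)
l(n) = 8 + 2*n (l(n) = 2*(n - 1*(-4)) = 2*(n + 4) = 2*(4 + n) = 8 + 2*n)
K(Z, V) = (V + Z)² (K(Z, V) = (V + Z)*(V + Z) = (V + Z)²)
-35*(K(2, 2) + 4)*l(1)*(-35) = -35*((2 + 2)² + 4)*(8 + 2*1)*(-35) = -35*(4² + 4)*(8 + 2)*(-35) = -35*(16 + 4)*10*(-35) = -700*10*(-35) = -35*200*(-35) = -7000*(-35) = 245000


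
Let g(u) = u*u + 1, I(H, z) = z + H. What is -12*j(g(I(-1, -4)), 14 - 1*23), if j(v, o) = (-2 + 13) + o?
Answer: -24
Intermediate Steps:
I(H, z) = H + z
g(u) = 1 + u² (g(u) = u² + 1 = 1 + u²)
j(v, o) = 11 + o
-12*j(g(I(-1, -4)), 14 - 1*23) = -12*(11 + (14 - 1*23)) = -12*(11 + (14 - 23)) = -12*(11 - 9) = -12*2 = -24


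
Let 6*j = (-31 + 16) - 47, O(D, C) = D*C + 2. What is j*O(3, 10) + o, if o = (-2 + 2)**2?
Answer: -992/3 ≈ -330.67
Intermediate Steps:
O(D, C) = 2 + C*D (O(D, C) = C*D + 2 = 2 + C*D)
o = 0 (o = 0**2 = 0)
j = -31/3 (j = ((-31 + 16) - 47)/6 = (-15 - 47)/6 = (1/6)*(-62) = -31/3 ≈ -10.333)
j*O(3, 10) + o = -31*(2 + 10*3)/3 + 0 = -31*(2 + 30)/3 + 0 = -31/3*32 + 0 = -992/3 + 0 = -992/3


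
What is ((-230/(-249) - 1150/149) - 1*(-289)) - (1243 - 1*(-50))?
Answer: -37501484/37101 ≈ -1010.8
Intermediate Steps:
((-230/(-249) - 1150/149) - 1*(-289)) - (1243 - 1*(-50)) = ((-230*(-1/249) - 1150*1/149) + 289) - (1243 + 50) = ((230/249 - 1150/149) + 289) - 1*1293 = (-252080/37101 + 289) - 1293 = 10470109/37101 - 1293 = -37501484/37101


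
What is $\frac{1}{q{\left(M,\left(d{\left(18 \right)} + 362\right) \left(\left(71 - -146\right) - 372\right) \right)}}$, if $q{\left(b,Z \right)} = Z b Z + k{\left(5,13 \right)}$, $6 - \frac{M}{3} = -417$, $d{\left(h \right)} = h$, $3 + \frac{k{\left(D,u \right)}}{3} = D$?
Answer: $\frac{1}{4402427490006} \approx 2.2715 \cdot 10^{-13}$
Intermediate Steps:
$k{\left(D,u \right)} = -9 + 3 D$
$M = 1269$ ($M = 18 - -1251 = 18 + 1251 = 1269$)
$q{\left(b,Z \right)} = 6 + b Z^{2}$ ($q{\left(b,Z \right)} = Z b Z + \left(-9 + 3 \cdot 5\right) = b Z^{2} + \left(-9 + 15\right) = b Z^{2} + 6 = 6 + b Z^{2}$)
$\frac{1}{q{\left(M,\left(d{\left(18 \right)} + 362\right) \left(\left(71 - -146\right) - 372\right) \right)}} = \frac{1}{6 + 1269 \left(\left(18 + 362\right) \left(\left(71 - -146\right) - 372\right)\right)^{2}} = \frac{1}{6 + 1269 \left(380 \left(\left(71 + 146\right) - 372\right)\right)^{2}} = \frac{1}{6 + 1269 \left(380 \left(217 - 372\right)\right)^{2}} = \frac{1}{6 + 1269 \left(380 \left(-155\right)\right)^{2}} = \frac{1}{6 + 1269 \left(-58900\right)^{2}} = \frac{1}{6 + 1269 \cdot 3469210000} = \frac{1}{6 + 4402427490000} = \frac{1}{4402427490006}$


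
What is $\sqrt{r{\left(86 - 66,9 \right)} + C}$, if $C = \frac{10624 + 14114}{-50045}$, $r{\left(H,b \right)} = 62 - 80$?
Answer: $\frac{2 i \sqrt{11579762415}}{50045} \approx 4.3005 i$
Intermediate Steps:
$r{\left(H,b \right)} = -18$
$C = - \frac{24738}{50045}$ ($C = 24738 \left(- \frac{1}{50045}\right) = - \frac{24738}{50045} \approx -0.49432$)
$\sqrt{r{\left(86 - 66,9 \right)} + C} = \sqrt{-18 - \frac{24738}{50045}} = \sqrt{- \frac{925548}{50045}} = \frac{2 i \sqrt{11579762415}}{50045}$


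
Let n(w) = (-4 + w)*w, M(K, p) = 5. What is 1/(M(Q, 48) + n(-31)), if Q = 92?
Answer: 1/1090 ≈ 0.00091743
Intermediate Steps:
n(w) = w*(-4 + w)
1/(M(Q, 48) + n(-31)) = 1/(5 - 31*(-4 - 31)) = 1/(5 - 31*(-35)) = 1/(5 + 1085) = 1/1090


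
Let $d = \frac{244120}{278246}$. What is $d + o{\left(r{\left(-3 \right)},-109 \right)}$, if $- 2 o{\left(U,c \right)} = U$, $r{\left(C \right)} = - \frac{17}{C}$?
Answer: $- \frac{1632731}{834738} \approx -1.956$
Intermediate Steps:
$o{\left(U,c \right)} = - \frac{U}{2}$
$d = \frac{122060}{139123}$ ($d = 244120 \cdot \frac{1}{278246} = \frac{122060}{139123} \approx 0.87735$)
$d + o{\left(r{\left(-3 \right)},-109 \right)} = \frac{122060}{139123} - \frac{\left(-17\right) \frac{1}{-3}}{2} = \frac{122060}{139123} - \frac{\left(-17\right) \left(- \frac{1}{3}\right)}{2} = \frac{122060}{139123} - \frac{17}{6} = - \frac{1632731}{834738}$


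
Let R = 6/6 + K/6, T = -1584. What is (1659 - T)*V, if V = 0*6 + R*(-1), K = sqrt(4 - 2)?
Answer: -3243 - 1081*sqrt(2)/2 ≈ -4007.4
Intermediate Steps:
K = sqrt(2) ≈ 1.4142
R = 1 + sqrt(2)/6 (R = 6/6 + sqrt(2)/6 = 6*(1/6) + sqrt(2)*(1/6) = 1 + sqrt(2)/6 ≈ 1.2357)
V = -1 - sqrt(2)/6 (V = 0*6 + (1 + sqrt(2)/6)*(-1) = 0 + (-1 - sqrt(2)/6) = -1 - sqrt(2)/6 ≈ -1.2357)
(1659 - T)*V = (1659 - 1*(-1584))*(-1 - sqrt(2)/6) = (1659 + 1584)*(-1 - sqrt(2)/6) = 3243*(-1 - sqrt(2)/6) = -3243 - 1081*sqrt(2)/2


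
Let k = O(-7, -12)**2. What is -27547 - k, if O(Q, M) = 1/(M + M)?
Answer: -15867073/576 ≈ -27547.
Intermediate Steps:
O(Q, M) = 1/(2*M)
k = 1/576 (k = ((1/2)/(-12))**2 = ((1/2)*(-1/12))**2 = (-1/24)**2 = 1/576 ≈ 0.0017361)
-27547 - k = -27547 - 1*1/576 = -27547 - 1/576 = -15867073/576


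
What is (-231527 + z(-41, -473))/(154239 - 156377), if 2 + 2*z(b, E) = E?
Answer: 463529/4276 ≈ 108.40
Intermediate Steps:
z(b, E) = -1 + E/2
(-231527 + z(-41, -473))/(154239 - 156377) = (-231527 + (-1 + (½)*(-473)))/(154239 - 156377) = (-231527 + (-1 - 473/2))/(-2138) = (-231527 - 475/2)*(-1/2138) = -463529/2*(-1/2138) = 463529/4276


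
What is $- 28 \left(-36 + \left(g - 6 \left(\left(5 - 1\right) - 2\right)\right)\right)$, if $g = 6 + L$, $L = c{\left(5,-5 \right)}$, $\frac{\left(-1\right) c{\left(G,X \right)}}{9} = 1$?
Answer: $1428$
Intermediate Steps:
$c{\left(G,X \right)} = -9$ ($c{\left(G,X \right)} = \left(-9\right) 1 = -9$)
$L = -9$
$g = -3$ ($g = 6 - 9 = -3$)
$- 28 \left(-36 + \left(g - 6 \left(\left(5 - 1\right) - 2\right)\right)\right) = - 28 \left(-36 - \left(3 + 6 \left(\left(5 - 1\right) - 2\right)\right)\right) = - 28 \left(-36 - \left(3 + 6 \left(4 - 2\right)\right)\right) = - 28 \left(-36 - \left(3 + 6 \cdot 2\right)\right) = - 28 \left(-36 - 15\right) = \left(-28\right) \left(-51\right) = 1428$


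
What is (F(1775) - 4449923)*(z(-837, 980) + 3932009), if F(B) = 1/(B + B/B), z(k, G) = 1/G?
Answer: -30453417506380821787/1740480 ≈ -1.7497e+13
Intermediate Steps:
F(B) = 1/(1 + B) (F(B) = 1/(B + 1) = 1/(1 + B))
(F(1775) - 4449923)*(z(-837, 980) + 3932009) = (1/(1 + 1775) - 4449923)*(1/980 + 3932009) = (1/1776 - 4449923)*(1/980 + 3932009) = (1/1776 - 4449923)*(3853368821/980) = -7903063247/1776*3853368821/980 = -30453417506380821787/1740480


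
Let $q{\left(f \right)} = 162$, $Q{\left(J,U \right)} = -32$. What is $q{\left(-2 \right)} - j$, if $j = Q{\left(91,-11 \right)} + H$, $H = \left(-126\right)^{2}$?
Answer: $-15682$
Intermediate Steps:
$H = 15876$
$j = 15844$ ($j = -32 + 15876 = 15844$)
$q{\left(-2 \right)} - j = 162 - 15844 = -15682$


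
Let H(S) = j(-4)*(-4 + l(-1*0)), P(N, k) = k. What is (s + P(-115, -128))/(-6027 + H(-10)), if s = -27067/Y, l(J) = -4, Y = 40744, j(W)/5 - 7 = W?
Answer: 1747433/83484456 ≈ 0.020931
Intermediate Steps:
j(W) = 35 + 5*W
s = -27067/40744 ≈ -0.66432
H(S) = -120 (H(S) = (35 + 5*(-4))*(-4 - 4) = (35 - 20)*(-8) = 15*(-8) = -120)
(s + P(-115, -128))/(-6027 + H(-10)) = (-27067/40744 - 128)/(-6027 - 120) = -5242299/40744/(-6147) = -5242299/40744*(-1/6147) = 1747433/83484456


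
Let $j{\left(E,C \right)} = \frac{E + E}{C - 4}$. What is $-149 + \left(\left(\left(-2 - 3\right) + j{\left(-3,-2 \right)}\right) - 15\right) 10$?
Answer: $-339$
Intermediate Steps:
$j{\left(E,C \right)} = \frac{2 E}{-4 + C}$
$-149 + \left(\left(\left(-2 - 3\right) + j{\left(-3,-2 \right)}\right) - 15\right) 10 = -149 + \left(\left(\left(-2 - 3\right) + 2 \left(-3\right) \frac{1}{-4 - 2}\right) - 15\right) 10 = -149 + \left(\left(-5 + 2 \left(-3\right) \frac{1}{-6}\right) - 15\right) 10 = -149 + \left(\left(-5 + 2 \left(-3\right) \left(- \frac{1}{6}\right)\right) - 15\right) 10 = -149 + \left(\left(-5 + 1\right) - 15\right) 10 = -149 + \left(-4 - 15\right) 10 = -149 - 190 = -339$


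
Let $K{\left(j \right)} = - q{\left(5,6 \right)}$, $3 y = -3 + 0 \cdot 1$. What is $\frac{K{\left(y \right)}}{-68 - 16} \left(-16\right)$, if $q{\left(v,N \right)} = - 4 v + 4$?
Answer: $\frac{64}{21} \approx 3.0476$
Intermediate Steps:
$q{\left(v,N \right)} = 4 - 4 v$
$y = -1$ ($y = \frac{-3 + 0 \cdot 1}{3} = \frac{-3 + 0}{3} = \frac{1}{3} \left(-3\right) = -1$)
$K{\left(j \right)} = 16$ ($K{\left(j \right)} = - (4 - 20) = \left(-1\right) \left(-16\right) = 16$)
$\frac{K{\left(y \right)}}{-68 - 16} \left(-16\right) = \frac{1}{-68 - 16} \cdot 16 \left(-16\right) = \frac{1}{-84} \cdot 16 \left(-16\right) = \left(- \frac{1}{84}\right) 16 \left(-16\right) = \left(- \frac{4}{21}\right) \left(-16\right) = \frac{64}{21}$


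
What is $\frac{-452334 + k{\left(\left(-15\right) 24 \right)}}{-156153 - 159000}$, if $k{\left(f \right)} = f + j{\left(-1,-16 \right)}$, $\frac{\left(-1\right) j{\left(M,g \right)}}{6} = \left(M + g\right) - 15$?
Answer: $\frac{50278}{35017} \approx 1.4358$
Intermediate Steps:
$j{\left(M,g \right)} = 90 - 6 M - 6 g$ ($j{\left(M,g \right)} = - 6 \left(\left(M + g\right) - 15\right) = - 6 \left(-15 + M + g\right) = 90 - 6 M - 6 g$)
$k{\left(f \right)} = 192 + f$ ($k{\left(f \right)} = f - -192 = f + \left(90 + 6 + 96\right) = f + 192 = 192 + f$)
$\frac{-452334 + k{\left(\left(-15\right) 24 \right)}}{-156153 - 159000} = \frac{-452334 + \left(192 - 360\right)}{-156153 - 159000} = \frac{-452334 + \left(192 - 360\right)}{-315153} = \left(-452334 - 168\right) \left(- \frac{1}{315153}\right) = \left(-452502\right) \left(- \frac{1}{315153}\right) = \frac{50278}{35017}$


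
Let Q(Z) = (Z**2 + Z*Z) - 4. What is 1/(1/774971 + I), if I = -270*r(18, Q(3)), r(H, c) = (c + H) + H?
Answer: -774971/10462108499 ≈ -7.4074e-5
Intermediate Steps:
Q(Z) = -4 + 2*Z**2 (Q(Z) = (Z**2 + Z**2) - 4 = 2*Z**2 - 4 = -4 + 2*Z**2)
r(H, c) = c + 2*H (r(H, c) = (H + c) + H = c + 2*H)
I = -13500 (I = -270*((-4 + 2*3**2) + 2*18) = -270*((-4 + 2*9) + 36) = -270*((-4 + 18) + 36) = -270*(14 + 36) = -270*50 = -13500)
1/(1/774971 + I) = 1/(1/774971 - 13500) = 1/(-10462108499/774971) = -774971/10462108499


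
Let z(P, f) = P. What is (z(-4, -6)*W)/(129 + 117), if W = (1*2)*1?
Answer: -4/123 ≈ -0.032520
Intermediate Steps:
W = 2 (W = 2*1 = 2)
(z(-4, -6)*W)/(129 + 117) = (-4*2)/(129 + 117) = -8/246 = -8*1/246 = -4/123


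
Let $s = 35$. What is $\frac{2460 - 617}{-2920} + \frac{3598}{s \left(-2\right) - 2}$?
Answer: $- \frac{1329857}{26280} \approx -50.603$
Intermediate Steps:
$\frac{2460 - 617}{-2920} + \frac{3598}{s \left(-2\right) - 2} = \frac{2460 - 617}{-2920} + \frac{3598}{35 \left(-2\right) - 2} = \left(2460 - 617\right) \left(- \frac{1}{2920}\right) + \frac{3598}{-70 - 2} = 1843 \left(- \frac{1}{2920}\right) + \frac{3598}{-72} = - \frac{1843}{2920} + 3598 \left(- \frac{1}{72}\right) = - \frac{1843}{2920} - \frac{1799}{36} = - \frac{1329857}{26280}$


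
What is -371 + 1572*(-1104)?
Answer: -1735859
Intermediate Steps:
-371 + 1572*(-1104) = -371 - 1735488 = -1735859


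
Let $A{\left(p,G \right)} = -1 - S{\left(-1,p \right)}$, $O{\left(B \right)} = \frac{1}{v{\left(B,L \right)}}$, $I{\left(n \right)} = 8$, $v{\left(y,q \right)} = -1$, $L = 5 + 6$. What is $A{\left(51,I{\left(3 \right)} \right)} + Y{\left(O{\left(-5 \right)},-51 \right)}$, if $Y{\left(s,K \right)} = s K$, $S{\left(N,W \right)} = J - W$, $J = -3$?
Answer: $104$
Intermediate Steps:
$L = 11$
$S{\left(N,W \right)} = -3 - W$
$O{\left(B \right)} = -1$ ($O{\left(B \right)} = \frac{1}{-1} = -1$)
$Y{\left(s,K \right)} = K s$
$A{\left(p,G \right)} = 2 + p$ ($A{\left(p,G \right)} = -1 - \left(-3 - p\right) = -1 + \left(3 + p\right) = 2 + p$)
$A{\left(51,I{\left(3 \right)} \right)} + Y{\left(O{\left(-5 \right)},-51 \right)} = \left(2 + 51\right) - -51 = 53 + 51 = 104$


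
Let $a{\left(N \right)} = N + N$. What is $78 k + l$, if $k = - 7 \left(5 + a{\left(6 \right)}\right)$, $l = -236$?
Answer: $-9518$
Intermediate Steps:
$a{\left(N \right)} = 2 N$
$k = -119$ ($k = - 7 \left(5 + 2 \cdot 6\right) = - 7 \left(5 + 12\right) = \left(-7\right) 17 = -119$)
$78 k + l = 78 \left(-119\right) - 236 = -9282 - 236 = -9518$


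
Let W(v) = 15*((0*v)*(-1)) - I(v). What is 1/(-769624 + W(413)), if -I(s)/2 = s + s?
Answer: -1/767972 ≈ -1.3021e-6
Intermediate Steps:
I(s) = -4*s (I(s) = -2*(s + s) = -4*s)
W(v) = 4*v (W(v) = 15*((0*v)*(-1)) - (-4)*v = 15*(0*(-1)) + 4*v = 15*0 + 4*v = 0 + 4*v = 4*v)
1/(-769624 + W(413)) = 1/(-769624 + 4*413) = 1/(-769624 + 1652) = 1/(-767972) = -1/767972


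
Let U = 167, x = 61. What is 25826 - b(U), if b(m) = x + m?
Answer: 25598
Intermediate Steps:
b(m) = 61 + m
25826 - b(U) = 25826 - (61 + 167) = 25826 - 1*228 = 25826 - 228 = 25598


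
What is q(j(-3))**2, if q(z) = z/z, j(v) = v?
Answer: 1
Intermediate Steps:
q(z) = 1
q(j(-3))**2 = 1**2 = 1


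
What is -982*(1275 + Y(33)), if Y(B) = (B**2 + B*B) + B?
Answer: -3423252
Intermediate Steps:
Y(B) = B + 2*B**2 (Y(B) = (B**2 + B**2) + B = 2*B**2 + B = B + 2*B**2)
-982*(1275 + Y(33)) = -982*(1275 + 33*(1 + 2*33)) = -982*(1275 + 33*(1 + 66)) = -982*(1275 + 33*67) = -982*(1275 + 2211) = -982*3486 = -3423252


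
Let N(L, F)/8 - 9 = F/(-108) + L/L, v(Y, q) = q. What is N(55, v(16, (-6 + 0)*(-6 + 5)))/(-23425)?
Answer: -716/210825 ≈ -0.0033962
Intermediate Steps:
N(L, F) = 80 - 2*F/27 (N(L, F) = 72 + 8*(F/(-108) + L/L) = 72 + 8*(F*(-1/108) + 1) = 72 + 8*(-F/108 + 1) = 72 + 8*(1 - F/108) = 72 + (8 - 2*F/27) = 80 - 2*F/27)
N(55, v(16, (-6 + 0)*(-6 + 5)))/(-23425) = (80 - 2*(-6 + 0)*(-6 + 5)/27)/(-23425) = (80 - (-4)*(-1)/9)*(-1/23425) = (80 - 2/27*6)*(-1/23425) = (80 - 4/9)*(-1/23425) = (716/9)*(-1/23425) = -716/210825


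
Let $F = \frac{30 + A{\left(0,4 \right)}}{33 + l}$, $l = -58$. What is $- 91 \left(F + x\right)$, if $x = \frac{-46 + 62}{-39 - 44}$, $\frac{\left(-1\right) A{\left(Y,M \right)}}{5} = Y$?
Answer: $\frac{52598}{415} \approx 126.74$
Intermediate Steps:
$A{\left(Y,M \right)} = - 5 Y$
$F = - \frac{6}{5}$ ($F = \frac{30 - 0}{33 - 58} = \frac{30 + 0}{-25} = 30 \left(- \frac{1}{25}\right) = - \frac{6}{5} \approx -1.2$)
$x = - \frac{16}{83}$ ($x = \frac{16}{-83} = 16 \left(- \frac{1}{83}\right) = - \frac{16}{83} \approx -0.19277$)
$- 91 \left(F + x\right) = - 91 \left(- \frac{6}{5} - \frac{16}{83}\right) = \left(-91\right) \left(- \frac{578}{415}\right) = \frac{52598}{415}$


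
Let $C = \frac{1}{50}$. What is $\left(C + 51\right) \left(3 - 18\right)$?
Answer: $- \frac{7653}{10} \approx -765.3$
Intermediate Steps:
$C = \frac{1}{50} \approx 0.02$
$\left(C + 51\right) \left(3 - 18\right) = \left(\frac{1}{50} + 51\right) \left(3 - 18\right) = \frac{2551 \left(3 - 18\right)}{50} = \frac{2551}{50} \left(-15\right) = - \frac{7653}{10}$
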